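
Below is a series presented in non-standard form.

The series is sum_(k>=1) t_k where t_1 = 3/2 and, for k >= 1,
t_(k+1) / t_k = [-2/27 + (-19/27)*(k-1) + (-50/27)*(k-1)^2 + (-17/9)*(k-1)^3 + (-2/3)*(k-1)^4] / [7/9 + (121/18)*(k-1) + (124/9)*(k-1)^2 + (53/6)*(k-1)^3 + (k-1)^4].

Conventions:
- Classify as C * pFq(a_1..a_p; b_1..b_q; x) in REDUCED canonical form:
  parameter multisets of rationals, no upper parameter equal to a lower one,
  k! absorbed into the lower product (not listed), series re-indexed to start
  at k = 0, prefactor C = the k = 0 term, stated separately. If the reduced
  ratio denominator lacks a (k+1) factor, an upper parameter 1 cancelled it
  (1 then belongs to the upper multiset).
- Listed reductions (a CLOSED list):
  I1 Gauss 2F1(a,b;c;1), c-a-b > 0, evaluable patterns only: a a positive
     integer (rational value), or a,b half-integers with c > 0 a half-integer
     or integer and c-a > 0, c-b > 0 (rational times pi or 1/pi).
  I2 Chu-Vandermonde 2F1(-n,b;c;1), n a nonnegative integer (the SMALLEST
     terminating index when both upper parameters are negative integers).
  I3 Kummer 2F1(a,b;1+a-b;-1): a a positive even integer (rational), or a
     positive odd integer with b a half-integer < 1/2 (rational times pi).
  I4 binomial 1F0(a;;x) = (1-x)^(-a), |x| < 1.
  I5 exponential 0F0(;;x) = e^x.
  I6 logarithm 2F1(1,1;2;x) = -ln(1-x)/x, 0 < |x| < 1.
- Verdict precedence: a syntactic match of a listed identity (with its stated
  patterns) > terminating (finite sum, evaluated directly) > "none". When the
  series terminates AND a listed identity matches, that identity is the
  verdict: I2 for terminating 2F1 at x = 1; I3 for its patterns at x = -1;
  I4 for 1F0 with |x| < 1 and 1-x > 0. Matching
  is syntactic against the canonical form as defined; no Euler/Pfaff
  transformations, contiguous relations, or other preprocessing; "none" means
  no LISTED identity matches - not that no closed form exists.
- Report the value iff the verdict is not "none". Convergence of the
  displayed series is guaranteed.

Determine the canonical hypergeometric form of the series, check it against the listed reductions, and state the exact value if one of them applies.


Reduced: x = -2/3, 2F1, upper = {1, 1}, lower = {7}, C = 3/2. Verdict: none (x = -2/3): each listed identity misses the multisets {1, 1} ; {7}.

First insight: t_0 being 3/2, the expanded ratio factors over Q; C = 3/2, x = -2/3, roots give parameters.
Term ratio: r(k) = (-2/3) * (k+1) (k+1) / [(k+7) (k+1)] - poly over poly, x = (-2/3) from leading terms; C = 3/2 at k = 0.


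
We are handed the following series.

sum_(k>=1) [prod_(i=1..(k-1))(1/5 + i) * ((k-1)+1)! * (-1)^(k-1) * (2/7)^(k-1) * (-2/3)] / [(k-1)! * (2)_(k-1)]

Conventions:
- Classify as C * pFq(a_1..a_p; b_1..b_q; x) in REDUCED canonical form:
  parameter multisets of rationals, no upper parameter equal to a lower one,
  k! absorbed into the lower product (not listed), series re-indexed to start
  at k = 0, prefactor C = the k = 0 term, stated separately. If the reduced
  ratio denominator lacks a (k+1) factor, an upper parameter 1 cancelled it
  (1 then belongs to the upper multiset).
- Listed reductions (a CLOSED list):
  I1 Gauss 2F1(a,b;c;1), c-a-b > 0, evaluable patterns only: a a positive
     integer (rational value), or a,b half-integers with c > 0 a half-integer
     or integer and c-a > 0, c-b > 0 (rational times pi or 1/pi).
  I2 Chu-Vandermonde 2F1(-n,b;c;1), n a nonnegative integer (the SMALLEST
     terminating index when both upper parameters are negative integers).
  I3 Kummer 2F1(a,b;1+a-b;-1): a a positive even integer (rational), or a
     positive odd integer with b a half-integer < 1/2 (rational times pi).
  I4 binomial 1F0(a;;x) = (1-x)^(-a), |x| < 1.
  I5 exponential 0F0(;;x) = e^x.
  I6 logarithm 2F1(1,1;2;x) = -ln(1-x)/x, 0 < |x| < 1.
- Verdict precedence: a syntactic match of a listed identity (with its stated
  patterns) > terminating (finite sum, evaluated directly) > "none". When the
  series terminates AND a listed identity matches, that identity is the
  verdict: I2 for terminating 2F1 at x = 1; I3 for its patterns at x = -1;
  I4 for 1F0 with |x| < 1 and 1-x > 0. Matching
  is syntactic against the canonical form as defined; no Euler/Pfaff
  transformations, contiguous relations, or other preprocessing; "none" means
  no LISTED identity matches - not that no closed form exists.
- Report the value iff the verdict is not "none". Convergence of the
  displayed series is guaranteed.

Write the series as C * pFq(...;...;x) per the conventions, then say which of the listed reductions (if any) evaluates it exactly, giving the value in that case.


x = -2/7 here; the reduced form reads 1F0, upper {6/5}, lower {-}, C = -2/3. Verdict at x = -2/7: binomial (I4) matches (the 1F0 binomial series: exponent -6/5, x = -2/7). Sum: (-2/3) * (9/7)^(-6/5).

Structural cue: from the first term -2/3: the factorial ratio (C = -2/3, x = -2/7) (k+a-1)!/(a-1)! is a rising factorial (a)_k.
Adjacent-term ratio: r(k) = (-2/7) * (k+6/5) / [(k+1)] - poly over poly, x = (-2/7) from leading terms; C = -2/3 at k = 0.


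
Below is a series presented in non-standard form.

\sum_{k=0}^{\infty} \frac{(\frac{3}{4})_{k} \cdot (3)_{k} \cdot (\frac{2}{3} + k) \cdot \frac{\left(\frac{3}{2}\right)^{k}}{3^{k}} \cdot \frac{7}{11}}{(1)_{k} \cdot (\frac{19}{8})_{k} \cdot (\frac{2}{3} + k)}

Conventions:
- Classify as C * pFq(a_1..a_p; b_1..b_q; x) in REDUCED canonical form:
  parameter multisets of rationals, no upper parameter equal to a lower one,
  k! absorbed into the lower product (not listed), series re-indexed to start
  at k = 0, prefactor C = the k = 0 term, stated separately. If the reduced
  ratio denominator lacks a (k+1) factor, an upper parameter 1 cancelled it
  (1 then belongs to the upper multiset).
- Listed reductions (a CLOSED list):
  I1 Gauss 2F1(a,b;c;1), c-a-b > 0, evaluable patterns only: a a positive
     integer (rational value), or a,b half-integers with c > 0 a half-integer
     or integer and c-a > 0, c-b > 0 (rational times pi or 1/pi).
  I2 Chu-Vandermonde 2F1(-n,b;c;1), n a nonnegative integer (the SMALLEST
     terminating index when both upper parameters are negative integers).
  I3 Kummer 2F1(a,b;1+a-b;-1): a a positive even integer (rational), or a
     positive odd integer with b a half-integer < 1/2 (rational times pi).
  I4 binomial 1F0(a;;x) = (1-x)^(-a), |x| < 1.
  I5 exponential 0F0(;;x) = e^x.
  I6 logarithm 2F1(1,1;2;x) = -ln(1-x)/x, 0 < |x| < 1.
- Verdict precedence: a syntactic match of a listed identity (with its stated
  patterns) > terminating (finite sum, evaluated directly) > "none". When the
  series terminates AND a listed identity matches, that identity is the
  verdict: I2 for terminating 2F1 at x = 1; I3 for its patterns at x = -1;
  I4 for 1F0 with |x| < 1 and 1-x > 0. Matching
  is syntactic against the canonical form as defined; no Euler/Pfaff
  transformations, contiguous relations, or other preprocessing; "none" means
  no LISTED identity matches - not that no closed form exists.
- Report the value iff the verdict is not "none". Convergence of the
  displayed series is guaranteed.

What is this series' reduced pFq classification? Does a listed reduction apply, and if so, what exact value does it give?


Canonical form: C = \frac{7}{11} times 2F1 with upper {\frac{3}{4}, 3}, lower {\frac{19}{8}}, x = \frac{1}{2}. Verdict: none here - no I1-I6 shape fits x = \frac{1}{2} with lower {\frac{19}{8}}.

Key step: t_0 being \frac{7}{11}, the factor k + 2/3 cancels (top and bottom), leaving C = 7/11, x = 1/2.
Term ratio: r(k) = \frac{1}{2} * (k+\frac{3}{4}) (k+3) / [(k+\frac{19}{8}) (k+1)] - poly over poly, x = \frac{1}{2} from leading terms; C = \frac{7}{11} at k = 0.


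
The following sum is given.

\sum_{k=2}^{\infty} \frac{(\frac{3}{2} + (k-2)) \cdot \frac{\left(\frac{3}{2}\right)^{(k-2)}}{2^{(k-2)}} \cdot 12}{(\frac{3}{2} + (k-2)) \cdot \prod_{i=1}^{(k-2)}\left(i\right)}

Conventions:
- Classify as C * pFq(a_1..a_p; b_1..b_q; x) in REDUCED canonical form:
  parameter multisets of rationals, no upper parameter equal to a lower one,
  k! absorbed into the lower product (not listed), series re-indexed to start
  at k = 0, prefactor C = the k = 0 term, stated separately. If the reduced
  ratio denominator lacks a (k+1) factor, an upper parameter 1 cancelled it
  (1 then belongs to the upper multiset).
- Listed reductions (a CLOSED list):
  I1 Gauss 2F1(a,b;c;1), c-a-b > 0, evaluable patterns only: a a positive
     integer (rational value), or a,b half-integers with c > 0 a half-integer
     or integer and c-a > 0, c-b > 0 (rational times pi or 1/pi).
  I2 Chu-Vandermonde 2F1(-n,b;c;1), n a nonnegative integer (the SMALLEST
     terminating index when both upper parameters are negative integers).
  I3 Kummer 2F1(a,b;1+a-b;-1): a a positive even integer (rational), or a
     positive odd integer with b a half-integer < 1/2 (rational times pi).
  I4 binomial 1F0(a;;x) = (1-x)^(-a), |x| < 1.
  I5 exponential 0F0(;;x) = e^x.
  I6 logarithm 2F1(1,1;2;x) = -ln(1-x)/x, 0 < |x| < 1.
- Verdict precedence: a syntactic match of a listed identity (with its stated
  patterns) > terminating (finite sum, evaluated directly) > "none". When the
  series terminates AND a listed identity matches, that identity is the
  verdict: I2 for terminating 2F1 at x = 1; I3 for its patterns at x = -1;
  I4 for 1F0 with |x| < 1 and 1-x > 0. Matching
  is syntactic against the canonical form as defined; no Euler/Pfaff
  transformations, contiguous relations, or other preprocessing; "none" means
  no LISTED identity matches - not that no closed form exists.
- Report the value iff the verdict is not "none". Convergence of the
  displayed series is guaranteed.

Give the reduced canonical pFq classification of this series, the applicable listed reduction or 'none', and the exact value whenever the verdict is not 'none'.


At argument \frac{3}{4}: a 0F0 with upper {-}, lower {-}, scaled by C = 12. Verdict: the exponential series (I5) fires (the 0F0 exponential series at x = \frac{3}{4}). Sum: 12 \cdot e^{\frac{3}{4}}.

First insight: from the first term 12: the factor k + 3/2 cancels (top and bottom), leaving prefactor 12.
Step ratio: r(k) = \frac{3}{4} * 1 / [(k+1)] - rational in k. x = \frac{3}{4}; t_0 = 12; negate the roots.


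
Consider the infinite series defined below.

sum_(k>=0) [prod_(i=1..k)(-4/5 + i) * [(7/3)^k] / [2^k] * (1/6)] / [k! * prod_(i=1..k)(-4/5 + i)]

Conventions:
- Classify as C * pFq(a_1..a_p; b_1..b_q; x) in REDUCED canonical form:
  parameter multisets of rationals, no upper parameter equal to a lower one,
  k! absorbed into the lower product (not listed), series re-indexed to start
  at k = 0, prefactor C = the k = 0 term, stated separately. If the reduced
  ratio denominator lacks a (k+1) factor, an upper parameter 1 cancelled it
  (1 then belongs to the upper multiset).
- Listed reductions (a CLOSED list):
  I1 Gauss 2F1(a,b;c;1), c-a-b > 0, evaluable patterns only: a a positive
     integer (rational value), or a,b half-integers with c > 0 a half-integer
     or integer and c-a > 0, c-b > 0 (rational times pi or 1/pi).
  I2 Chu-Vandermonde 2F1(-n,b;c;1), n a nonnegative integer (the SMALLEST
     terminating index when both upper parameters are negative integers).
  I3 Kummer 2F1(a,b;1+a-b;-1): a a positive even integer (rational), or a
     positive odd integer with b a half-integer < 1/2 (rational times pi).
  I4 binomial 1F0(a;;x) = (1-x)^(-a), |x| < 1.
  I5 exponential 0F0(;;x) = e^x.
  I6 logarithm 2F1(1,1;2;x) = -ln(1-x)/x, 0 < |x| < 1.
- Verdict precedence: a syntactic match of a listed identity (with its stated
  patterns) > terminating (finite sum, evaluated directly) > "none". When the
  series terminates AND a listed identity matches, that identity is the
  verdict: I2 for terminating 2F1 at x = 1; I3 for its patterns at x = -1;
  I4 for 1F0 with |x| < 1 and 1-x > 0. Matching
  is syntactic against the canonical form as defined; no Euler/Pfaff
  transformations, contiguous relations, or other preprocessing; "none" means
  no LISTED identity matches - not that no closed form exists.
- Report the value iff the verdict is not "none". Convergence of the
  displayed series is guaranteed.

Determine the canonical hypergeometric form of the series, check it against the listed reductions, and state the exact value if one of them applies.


With C = 1/6: the canonical form is 0F0(-; -; 7/6). Verdict (x = 7/6): the I5 exponential reduction applies (the 0F0 exponential series at x = 7/6). Value: (1/6) * e^(7/6).

Structural cue: from the first term 1/6: the lower running product (C = 1/6, x = 7/6) is a rising factorial.
Consecutive-term ratio: r(k) = (7/6) * 1 / [(k+1)] - rational in k, leading ratio (7/6); with t_0 = 1/6, classification follows.


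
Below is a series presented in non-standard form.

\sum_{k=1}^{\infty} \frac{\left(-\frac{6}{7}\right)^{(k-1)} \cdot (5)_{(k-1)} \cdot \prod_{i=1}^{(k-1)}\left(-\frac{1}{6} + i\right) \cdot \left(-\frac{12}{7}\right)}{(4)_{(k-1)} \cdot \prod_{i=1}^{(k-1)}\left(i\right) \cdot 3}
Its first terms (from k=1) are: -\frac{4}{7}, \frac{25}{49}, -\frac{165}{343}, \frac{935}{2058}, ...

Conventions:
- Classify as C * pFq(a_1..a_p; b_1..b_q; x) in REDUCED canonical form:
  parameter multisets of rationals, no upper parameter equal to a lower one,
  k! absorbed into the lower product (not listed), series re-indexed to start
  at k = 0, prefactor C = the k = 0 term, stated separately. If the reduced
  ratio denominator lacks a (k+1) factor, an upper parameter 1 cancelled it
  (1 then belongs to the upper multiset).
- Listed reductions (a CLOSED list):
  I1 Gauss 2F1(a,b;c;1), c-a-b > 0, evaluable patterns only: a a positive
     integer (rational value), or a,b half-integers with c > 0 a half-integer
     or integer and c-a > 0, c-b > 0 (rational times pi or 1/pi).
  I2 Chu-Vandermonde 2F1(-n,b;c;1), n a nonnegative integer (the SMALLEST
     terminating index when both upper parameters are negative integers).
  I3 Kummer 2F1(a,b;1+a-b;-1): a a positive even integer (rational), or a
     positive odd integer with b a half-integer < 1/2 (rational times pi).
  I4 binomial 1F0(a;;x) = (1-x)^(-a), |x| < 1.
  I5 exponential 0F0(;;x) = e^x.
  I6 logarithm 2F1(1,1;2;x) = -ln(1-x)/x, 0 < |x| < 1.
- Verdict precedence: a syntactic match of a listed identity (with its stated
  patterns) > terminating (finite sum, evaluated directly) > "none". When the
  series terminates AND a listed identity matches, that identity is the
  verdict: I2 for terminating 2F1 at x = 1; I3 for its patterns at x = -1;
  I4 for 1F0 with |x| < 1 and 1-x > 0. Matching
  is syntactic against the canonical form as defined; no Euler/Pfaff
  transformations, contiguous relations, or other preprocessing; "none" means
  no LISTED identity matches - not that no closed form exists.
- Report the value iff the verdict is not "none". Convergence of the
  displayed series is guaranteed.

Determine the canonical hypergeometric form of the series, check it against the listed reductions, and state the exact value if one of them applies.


At argument -\frac{6}{7}: a 2F1 with upper {\frac{5}{6}, 5}, lower {4}, scaled by C = -\frac{4}{7}. Verdict: none. No listed pattern accepts 2F1(\frac{5}{6}, 5; 4; -\frac{6}{7}).

Key observation: with t_0 = -\frac{4}{7}, the product of the first k integers (C = -4/7, x = -6/7) is k!.
Adjacent-term ratio: r(k) = -\frac{6}{7} * (k+\frac{5}{6}) (k+5) / [(k+4) (k+1)] - rational in k, leading ratio -\frac{6}{7}; with t_0 = -\frac{4}{7}, classification follows.


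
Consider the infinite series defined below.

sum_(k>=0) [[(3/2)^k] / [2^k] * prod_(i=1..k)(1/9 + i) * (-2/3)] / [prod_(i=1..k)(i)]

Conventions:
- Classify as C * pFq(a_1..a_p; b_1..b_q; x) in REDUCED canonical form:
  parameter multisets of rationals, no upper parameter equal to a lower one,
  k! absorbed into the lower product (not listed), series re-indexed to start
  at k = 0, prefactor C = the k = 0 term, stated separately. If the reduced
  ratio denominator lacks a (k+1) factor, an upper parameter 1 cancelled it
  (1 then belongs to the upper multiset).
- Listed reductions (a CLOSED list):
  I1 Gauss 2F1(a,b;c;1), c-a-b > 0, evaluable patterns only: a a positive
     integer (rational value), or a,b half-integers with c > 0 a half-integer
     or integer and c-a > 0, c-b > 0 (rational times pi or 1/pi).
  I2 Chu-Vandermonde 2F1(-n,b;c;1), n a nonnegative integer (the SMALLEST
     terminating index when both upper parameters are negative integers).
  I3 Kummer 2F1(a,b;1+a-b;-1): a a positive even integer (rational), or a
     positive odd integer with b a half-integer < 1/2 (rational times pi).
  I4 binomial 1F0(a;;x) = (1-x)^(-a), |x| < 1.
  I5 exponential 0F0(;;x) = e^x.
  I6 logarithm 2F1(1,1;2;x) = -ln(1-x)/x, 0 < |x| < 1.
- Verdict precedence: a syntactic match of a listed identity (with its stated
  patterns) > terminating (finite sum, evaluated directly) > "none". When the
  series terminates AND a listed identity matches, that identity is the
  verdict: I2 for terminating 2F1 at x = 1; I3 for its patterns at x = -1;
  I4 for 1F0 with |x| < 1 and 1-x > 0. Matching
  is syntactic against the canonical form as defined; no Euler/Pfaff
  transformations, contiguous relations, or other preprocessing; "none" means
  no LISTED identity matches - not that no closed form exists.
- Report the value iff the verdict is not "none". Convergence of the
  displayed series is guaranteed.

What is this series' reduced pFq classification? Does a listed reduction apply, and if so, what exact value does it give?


The tell: t_0 being -2/3, the product of the first k integers (C = -2/3, x = 3/4) is k!.
Adjacent-term ratio: r(k) = (3/4) * (k+10/9) / [(k+1)] - rational in k. x = (3/4); t_0 = -2/3; negate the roots.

Classification (C = -2/3): 1F0 with upper {10/9}, lower {-}, argument x = 3/4. Verdict: the binomial series (I4) applies (the 1F0 binomial series: exponent -10/9, x = 3/4). Exact value: (-2/3) * (1/4)^(-10/9).


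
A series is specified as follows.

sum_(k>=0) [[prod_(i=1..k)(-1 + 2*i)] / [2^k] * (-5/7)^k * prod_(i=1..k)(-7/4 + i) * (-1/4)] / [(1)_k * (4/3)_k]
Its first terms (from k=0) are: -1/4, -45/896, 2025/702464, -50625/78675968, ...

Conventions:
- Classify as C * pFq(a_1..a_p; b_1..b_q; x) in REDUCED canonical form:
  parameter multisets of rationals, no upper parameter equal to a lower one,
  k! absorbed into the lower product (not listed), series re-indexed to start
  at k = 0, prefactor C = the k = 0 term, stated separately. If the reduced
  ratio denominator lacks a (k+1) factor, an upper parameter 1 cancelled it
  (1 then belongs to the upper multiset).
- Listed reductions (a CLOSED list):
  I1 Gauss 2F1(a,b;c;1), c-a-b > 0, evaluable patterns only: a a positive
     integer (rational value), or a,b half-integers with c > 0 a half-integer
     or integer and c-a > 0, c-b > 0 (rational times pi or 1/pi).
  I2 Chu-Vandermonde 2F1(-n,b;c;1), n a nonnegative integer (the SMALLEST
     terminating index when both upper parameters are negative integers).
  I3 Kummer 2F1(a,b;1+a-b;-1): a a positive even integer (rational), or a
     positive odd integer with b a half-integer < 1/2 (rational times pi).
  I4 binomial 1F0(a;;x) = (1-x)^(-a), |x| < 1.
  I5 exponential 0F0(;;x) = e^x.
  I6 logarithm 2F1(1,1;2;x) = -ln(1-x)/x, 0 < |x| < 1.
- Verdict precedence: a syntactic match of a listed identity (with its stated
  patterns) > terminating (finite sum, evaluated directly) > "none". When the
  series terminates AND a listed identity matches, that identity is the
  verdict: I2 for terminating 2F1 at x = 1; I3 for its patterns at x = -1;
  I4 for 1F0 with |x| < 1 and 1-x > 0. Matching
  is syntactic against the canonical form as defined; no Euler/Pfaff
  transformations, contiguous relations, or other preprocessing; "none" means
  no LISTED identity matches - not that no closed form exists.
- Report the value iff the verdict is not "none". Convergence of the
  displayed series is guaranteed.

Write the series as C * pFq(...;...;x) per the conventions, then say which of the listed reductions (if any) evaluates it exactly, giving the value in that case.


The tell: from the first term -1/4: (1)_k (C = -1/4) is k! itself.
Adjacent-term ratio: r(k) = (-5/7) * (k-3/4) (k+1/2) / [(k+4/3) (k+1)] - rational; roots negated = parameters, x = (-5/7), C = -1/4.

Classification (C = -1/4): 2F1 with upper {-3/4, 1/2}, lower {4/3}, argument x = -5/7. Verdict: none here - no I1-I6 shape fits x = -5/7 with lower {4/3}.


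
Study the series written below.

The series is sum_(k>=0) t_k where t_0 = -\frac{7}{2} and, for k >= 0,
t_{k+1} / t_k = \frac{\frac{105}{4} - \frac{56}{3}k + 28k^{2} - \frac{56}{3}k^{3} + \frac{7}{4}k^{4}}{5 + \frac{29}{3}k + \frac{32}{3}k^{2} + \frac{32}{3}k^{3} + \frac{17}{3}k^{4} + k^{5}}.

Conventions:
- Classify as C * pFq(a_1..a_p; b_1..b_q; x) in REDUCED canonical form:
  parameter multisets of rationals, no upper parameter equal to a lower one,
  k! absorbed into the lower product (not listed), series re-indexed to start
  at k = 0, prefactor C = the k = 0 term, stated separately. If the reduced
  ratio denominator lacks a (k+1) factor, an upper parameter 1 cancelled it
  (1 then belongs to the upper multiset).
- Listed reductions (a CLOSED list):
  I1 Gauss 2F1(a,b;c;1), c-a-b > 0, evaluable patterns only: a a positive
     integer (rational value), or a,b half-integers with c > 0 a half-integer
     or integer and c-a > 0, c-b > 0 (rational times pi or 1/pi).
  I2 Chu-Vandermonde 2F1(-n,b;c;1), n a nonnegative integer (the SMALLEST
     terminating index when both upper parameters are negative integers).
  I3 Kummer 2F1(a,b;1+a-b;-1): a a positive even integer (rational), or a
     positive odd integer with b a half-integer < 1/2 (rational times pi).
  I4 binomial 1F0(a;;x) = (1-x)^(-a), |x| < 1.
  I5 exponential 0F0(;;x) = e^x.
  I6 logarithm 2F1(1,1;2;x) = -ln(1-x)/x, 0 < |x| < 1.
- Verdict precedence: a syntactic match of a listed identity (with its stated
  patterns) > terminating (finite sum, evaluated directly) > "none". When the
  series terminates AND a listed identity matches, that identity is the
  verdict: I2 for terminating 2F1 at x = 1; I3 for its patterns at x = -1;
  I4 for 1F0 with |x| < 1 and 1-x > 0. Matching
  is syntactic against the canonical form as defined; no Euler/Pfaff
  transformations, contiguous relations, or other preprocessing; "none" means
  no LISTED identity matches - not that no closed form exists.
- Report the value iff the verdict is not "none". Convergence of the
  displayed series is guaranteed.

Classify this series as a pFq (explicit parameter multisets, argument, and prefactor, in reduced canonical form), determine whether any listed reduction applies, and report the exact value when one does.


This is -\frac{7}{2} * 2F2(-9, -\frac{5}{3}; \frac{5}{3}, 3; \frac{7}{4}) in reduced canonical form. Verdict: terminating (-9 upstairs). 10 nonzero terms in all; added directly. Sum: -\frac{2739403744396629191}{93225569432371200}.

The tell: with t_0 = -\frac{7}{2}, factor the ratio over Q (prefactor -7/2): negated roots = parameters.
Consecutive-term ratio: r(k) = \frac{7}{4} * (k-9) (k-\frac{5}{3}) / [(k+\frac{5}{3}) (k+3) (k+1)] - poly over poly, x = \frac{7}{4} from leading terms; C = -\frac{7}{2} at k = 0.


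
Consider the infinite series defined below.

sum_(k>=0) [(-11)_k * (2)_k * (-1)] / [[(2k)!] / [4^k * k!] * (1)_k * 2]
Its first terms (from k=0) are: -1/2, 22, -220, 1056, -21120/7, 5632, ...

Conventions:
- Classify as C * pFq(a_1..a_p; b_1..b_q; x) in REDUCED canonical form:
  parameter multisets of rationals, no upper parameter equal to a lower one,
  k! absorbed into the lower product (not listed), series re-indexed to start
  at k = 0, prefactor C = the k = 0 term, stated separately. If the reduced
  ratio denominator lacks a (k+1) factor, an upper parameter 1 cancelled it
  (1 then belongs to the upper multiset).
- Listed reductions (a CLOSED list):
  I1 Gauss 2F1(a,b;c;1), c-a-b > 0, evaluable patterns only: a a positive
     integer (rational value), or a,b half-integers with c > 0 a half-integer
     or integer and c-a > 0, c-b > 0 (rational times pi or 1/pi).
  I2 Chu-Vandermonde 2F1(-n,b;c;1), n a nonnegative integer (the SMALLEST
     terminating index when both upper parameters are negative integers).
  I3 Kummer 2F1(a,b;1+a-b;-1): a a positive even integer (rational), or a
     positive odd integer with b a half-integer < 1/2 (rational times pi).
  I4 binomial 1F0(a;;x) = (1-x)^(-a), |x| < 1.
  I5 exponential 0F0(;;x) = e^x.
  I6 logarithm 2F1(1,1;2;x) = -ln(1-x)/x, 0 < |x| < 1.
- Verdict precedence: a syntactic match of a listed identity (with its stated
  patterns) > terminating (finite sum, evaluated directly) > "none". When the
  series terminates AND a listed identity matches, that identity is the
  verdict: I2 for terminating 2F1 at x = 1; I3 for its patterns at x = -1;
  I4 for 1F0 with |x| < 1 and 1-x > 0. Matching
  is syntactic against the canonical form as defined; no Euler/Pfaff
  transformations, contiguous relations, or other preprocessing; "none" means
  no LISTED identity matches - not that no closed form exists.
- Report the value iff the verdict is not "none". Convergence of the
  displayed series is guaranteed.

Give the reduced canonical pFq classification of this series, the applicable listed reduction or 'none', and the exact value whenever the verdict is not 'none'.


This is -1/2 * 2F1(-11, 2; 1/2; 1) in reduced canonical form. Verdict: Vandermonde's identity (I2) applies (terminating 2F1 at x = 1 with n = 11, b = 2, c = 1/2). Exact value: -1/266.

The tell: x = 1 and (1)_k (C = -1/2) is k! itself.
Adjacent-term ratio: r(k) = 1 * (k-11) (k+2) / [(k+1/2) (k+1)] - rational; roots negated = parameters, x = 1, C = -1/2.


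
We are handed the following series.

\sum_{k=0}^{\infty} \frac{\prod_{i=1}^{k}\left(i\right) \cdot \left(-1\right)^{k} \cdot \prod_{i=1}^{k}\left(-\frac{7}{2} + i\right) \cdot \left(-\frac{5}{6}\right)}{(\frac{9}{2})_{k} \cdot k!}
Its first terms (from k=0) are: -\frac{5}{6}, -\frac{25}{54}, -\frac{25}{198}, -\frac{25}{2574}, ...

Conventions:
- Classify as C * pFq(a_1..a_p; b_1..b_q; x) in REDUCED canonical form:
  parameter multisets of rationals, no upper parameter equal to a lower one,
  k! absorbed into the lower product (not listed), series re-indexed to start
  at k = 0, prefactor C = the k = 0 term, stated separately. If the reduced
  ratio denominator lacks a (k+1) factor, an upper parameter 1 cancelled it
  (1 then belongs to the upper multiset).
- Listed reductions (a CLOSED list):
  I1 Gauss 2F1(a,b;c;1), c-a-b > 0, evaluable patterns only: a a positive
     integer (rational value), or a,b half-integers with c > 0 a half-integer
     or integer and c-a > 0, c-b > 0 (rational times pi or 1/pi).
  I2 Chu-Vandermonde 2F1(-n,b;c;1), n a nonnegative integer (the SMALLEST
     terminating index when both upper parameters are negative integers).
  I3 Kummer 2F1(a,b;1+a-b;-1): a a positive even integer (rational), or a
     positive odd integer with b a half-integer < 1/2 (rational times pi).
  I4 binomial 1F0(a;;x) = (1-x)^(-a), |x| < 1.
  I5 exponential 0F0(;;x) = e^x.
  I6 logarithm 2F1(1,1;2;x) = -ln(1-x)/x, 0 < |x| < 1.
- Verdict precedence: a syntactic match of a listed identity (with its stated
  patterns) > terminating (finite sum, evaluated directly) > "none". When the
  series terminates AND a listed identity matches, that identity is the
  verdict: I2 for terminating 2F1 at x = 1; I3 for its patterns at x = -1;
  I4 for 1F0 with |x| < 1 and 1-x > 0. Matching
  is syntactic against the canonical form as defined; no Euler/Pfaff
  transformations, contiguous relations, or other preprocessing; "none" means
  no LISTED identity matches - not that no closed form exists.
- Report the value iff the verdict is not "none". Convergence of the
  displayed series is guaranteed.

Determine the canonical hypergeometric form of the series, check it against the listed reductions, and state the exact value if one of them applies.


First insight: from the first term -\frac{5}{6}: the running product (prefactor -5/6) telescopes to a rising factorial.
Consecutive-term ratio: r(k) = -1 * (k-\frac{5}{2}) (k+1) / [(k+\frac{9}{2}) (k+1)] - rational in k. x = -1; t_0 = -\frac{5}{6}; negate the roots.

With C = -\frac{5}{6}: the canonical form is 2F1(-\frac{5}{2}, 1; \frac{9}{2}; -1). Verdict: this is the Kummer evaluation I3 (x = -1; c = \frac{9}{2} equals 1+a-b for upper {-\frac{5}{2}, 1}: listed pattern). Value: \left(-\frac{175}{384}\right) \cdot \pi.


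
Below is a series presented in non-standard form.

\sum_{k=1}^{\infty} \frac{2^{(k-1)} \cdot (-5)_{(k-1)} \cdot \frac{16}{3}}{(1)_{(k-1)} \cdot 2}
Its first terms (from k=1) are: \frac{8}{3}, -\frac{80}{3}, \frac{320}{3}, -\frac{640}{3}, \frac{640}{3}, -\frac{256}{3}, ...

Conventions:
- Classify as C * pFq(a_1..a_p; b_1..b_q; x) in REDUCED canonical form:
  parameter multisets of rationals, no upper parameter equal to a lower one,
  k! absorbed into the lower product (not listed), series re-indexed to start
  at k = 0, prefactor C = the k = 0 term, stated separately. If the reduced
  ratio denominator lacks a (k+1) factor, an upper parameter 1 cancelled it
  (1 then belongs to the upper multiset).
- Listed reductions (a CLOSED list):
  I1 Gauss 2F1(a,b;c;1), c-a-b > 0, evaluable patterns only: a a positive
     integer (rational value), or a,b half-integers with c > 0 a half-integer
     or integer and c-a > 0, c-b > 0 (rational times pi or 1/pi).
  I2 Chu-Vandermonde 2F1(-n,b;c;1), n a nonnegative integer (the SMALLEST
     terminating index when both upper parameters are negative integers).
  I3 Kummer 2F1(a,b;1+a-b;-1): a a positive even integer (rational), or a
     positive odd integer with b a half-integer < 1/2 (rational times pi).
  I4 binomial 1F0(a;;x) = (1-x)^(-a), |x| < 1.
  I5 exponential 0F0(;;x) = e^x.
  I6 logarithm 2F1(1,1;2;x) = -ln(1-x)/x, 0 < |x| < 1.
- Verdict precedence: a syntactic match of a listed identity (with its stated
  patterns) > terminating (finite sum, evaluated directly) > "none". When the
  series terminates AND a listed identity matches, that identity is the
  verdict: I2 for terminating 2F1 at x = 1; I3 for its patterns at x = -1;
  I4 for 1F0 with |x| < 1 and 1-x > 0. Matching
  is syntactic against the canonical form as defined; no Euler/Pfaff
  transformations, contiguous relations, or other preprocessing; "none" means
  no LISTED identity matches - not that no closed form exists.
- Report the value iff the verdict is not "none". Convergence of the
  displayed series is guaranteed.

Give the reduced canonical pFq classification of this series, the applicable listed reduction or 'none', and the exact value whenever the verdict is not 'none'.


Canonical form: C = \frac{8}{3} times 1F0 with upper {-5}, lower {-}, x = 2. Verdict: terminating - the sum ends at index 5 because -5 is a negative integer; exact evaluation follows. Sum: -\frac{8}{3}.

Structural cue: from the first term \frac{8}{3}: (1)_k (prefactor 8/3) is k! itself.
Adjacent-term ratio: r(k) = 2 * (k-5) / [(k+1)] - rational in k. x = 2; t_0 = \frac{8}{3}; negate the roots.


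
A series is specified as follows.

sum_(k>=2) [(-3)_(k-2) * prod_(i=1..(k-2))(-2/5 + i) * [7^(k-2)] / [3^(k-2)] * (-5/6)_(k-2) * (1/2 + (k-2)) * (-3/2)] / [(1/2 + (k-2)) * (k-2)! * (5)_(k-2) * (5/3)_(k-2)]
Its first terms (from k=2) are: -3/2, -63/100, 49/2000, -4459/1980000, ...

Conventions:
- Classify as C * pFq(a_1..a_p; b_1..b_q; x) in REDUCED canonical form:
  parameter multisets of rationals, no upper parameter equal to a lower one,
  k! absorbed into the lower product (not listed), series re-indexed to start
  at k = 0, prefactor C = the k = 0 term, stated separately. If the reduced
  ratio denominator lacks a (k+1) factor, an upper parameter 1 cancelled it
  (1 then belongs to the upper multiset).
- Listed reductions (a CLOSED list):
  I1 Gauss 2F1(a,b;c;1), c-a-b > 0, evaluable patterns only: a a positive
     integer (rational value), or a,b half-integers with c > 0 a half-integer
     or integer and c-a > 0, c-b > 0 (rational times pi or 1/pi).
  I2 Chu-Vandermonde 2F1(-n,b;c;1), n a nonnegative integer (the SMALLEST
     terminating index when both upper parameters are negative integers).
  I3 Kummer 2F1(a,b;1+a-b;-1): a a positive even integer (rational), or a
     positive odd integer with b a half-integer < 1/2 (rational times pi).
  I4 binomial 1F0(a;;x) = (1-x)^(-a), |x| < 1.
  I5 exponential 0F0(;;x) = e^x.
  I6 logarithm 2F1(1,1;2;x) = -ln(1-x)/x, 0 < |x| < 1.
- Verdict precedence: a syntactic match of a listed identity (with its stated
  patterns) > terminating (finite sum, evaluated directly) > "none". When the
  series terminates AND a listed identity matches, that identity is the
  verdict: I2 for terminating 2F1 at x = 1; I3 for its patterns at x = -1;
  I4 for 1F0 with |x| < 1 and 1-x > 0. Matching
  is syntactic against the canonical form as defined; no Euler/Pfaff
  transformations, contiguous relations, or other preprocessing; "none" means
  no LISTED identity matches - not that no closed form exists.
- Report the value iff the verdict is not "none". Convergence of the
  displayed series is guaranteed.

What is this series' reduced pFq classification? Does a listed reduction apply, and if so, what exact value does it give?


Classification (C = -3/2): 3F2 with upper {-3, -5/6, 3/5}, lower {5/3, 5}, argument x = 7/3. Verdict: terminating at k = 3: the factor (-3)_k kills every later term; summing the 4 survivors is exact. Exact value: -4173349/1980000.

Key observation: x = (7/3) and the running product (prefactor -3/2) telescopes to a rising factorial.
Ratio: r(k) = (7/3) * (k-3) (k-5/6) (k+3/5) / [(k+5/3) (k+5) (k+1)] - rational in k. x = (7/3); t_0 = -3/2; negate the roots.


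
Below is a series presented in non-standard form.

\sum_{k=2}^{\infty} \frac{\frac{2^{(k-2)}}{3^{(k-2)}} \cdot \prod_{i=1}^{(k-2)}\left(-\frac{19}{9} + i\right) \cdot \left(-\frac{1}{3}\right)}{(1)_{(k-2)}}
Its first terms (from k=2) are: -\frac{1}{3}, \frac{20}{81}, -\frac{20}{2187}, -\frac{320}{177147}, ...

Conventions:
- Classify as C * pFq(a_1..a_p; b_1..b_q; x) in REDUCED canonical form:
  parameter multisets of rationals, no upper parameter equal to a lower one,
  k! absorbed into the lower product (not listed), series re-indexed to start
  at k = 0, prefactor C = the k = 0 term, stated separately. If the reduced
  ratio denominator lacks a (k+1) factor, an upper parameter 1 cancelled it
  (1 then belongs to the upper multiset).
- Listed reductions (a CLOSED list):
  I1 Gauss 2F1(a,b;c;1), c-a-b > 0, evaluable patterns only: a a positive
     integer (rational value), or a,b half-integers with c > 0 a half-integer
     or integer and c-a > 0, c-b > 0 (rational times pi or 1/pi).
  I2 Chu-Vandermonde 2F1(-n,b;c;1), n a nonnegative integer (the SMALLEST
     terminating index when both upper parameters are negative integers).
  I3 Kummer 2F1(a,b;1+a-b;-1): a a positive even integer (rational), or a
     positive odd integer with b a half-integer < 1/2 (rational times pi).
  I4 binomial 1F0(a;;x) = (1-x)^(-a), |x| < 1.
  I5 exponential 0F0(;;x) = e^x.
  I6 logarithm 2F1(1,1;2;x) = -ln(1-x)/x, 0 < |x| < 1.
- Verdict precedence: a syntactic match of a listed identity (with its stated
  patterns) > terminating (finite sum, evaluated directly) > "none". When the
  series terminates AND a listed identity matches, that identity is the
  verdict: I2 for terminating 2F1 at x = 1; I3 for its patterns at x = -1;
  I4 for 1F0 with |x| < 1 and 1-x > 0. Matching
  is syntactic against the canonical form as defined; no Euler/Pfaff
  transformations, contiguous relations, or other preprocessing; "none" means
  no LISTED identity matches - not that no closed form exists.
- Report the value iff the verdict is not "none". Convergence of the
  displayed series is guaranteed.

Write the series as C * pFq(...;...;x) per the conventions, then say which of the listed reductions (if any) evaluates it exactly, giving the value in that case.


Reduced: x = \frac{2}{3}, 1F0, upper = {-\frac{10}{9}}, lower = {-}, C = -\frac{1}{3}. Verdict (x = \frac{2}{3}): the I4 binomial reduction applies (the 1F0 binomial series: exponent 10/9, x = \frac{2}{3}). Value: \left(-\frac{1}{3}\right) \cdot \left(\frac{1}{3}\right)^{\frac{10}{9}}.

The tell: from the first term -\frac{1}{3}: (1)_k (prefactor -1/3) is k! itself.
Ratio: r(k) = \frac{2}{3} * (k-\frac{10}{9}) / [(k+1)] - rational; roots negated = parameters, x = \frac{2}{3}, C = -\frac{1}{3}.


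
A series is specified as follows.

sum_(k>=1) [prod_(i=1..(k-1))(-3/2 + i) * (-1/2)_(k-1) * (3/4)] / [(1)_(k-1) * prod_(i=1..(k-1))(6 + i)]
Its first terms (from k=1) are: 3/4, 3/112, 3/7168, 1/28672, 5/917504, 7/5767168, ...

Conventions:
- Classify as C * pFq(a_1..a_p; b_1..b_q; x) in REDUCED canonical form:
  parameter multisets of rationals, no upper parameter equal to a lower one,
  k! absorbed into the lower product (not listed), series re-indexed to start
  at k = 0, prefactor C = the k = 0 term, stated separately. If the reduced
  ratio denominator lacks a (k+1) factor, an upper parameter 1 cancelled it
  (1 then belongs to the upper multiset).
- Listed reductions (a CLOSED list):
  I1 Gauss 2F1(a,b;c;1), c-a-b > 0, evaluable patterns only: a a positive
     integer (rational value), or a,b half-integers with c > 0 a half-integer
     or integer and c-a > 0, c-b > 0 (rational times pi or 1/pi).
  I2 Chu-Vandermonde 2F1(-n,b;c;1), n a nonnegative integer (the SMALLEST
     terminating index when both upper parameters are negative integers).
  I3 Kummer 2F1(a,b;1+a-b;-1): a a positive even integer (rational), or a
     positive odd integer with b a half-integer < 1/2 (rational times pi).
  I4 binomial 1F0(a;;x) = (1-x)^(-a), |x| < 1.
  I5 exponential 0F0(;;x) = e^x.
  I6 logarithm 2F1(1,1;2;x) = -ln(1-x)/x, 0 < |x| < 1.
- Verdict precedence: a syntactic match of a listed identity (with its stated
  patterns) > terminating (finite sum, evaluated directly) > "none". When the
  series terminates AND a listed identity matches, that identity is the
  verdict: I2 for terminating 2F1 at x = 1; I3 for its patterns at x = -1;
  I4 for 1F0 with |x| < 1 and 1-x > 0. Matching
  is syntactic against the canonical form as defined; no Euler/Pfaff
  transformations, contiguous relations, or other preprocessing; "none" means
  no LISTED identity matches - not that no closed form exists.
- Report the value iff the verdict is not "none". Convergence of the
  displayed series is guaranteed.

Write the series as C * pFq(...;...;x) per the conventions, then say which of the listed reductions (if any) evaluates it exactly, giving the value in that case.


With C = 3/4: the canonical form is 2F1(-1/2, -1/2; 7; 1). Verdict (x = 1): Gauss's theorem I1 (half-integer case) applies (x = 1; upper {-1/2, -1/2} half-integers, c = 7 in the evaluable pattern). Value: (1048576/429429) / pi.

Key observation: t_0 = 3/4 here, and (1)_k (prefactor 3/4) is k! itself.
Step ratio: r(k) = 1 * (k-1/2) (k-1/2) / [(k+7) (k+1)] ; factor over Q: parameters, x = 1, and C = 3/4.


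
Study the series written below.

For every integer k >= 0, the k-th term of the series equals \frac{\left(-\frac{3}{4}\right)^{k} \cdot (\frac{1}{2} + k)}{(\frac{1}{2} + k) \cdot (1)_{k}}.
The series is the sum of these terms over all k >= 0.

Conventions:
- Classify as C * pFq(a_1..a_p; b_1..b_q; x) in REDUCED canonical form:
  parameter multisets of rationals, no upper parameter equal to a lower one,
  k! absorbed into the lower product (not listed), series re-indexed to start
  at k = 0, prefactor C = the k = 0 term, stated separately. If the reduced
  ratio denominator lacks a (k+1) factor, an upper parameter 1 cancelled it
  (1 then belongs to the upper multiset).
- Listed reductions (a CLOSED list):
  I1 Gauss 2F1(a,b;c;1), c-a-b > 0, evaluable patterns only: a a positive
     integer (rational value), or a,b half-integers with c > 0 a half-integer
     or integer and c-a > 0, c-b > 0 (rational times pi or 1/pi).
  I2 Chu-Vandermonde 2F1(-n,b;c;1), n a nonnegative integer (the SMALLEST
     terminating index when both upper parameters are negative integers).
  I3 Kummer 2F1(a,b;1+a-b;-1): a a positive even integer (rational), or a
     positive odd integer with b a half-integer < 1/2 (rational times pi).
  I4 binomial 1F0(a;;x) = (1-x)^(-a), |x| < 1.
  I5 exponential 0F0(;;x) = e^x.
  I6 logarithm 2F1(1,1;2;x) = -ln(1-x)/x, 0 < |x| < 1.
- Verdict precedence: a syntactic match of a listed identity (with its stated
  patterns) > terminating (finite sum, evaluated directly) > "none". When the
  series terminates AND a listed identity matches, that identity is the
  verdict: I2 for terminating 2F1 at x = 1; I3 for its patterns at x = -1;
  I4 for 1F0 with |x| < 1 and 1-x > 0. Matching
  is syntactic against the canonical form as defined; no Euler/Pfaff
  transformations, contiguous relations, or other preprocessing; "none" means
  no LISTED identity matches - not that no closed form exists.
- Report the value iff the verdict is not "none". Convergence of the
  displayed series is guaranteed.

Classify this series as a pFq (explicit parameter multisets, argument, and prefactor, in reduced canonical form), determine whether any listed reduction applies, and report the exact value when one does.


The tell: with t_0 = 1, k + 1/2 divides numerator and denominator alike; C = 1, x = -3/4 after cancelling.
Consecutive-term ratio: r(k) = -\frac{3}{4} * 1 / [(k+1)] ; factor over Q: parameters, x = -\frac{3}{4}, and C = 1.

At argument -\frac{3}{4}: a 0F0 with upper {-}, lower {-}, scaled by C = 1. Verdict: exponential (I5) matches (the 0F0 exponential series at x = -\frac{3}{4}). Sum: e^{-\frac{3}{4}}.
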